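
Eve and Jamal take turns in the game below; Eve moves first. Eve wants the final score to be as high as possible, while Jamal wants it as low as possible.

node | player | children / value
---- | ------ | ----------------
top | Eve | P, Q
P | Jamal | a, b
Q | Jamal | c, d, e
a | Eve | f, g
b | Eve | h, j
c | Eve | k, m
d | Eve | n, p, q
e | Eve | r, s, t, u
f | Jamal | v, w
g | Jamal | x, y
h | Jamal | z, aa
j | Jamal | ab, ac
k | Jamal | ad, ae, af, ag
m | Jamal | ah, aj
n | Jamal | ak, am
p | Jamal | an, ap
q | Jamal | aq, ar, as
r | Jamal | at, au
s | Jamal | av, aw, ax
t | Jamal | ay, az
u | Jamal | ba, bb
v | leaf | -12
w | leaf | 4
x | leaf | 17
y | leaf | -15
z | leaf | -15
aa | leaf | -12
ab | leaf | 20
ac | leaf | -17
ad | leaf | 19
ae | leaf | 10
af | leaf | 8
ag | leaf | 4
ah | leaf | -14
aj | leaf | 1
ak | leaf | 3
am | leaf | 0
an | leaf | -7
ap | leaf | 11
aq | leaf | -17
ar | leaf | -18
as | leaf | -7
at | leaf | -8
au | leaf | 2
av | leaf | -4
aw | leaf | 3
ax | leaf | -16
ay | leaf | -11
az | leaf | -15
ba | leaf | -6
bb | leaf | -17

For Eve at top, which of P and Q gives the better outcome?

f (Jamal): min(-12, 4) = -12
g (Jamal): min(17, -15) = -15
a (Eve): max(-12, -15) = -12
h (Jamal): min(-15, -12) = -15
j (Jamal): min(20, -17) = -17
b (Eve): max(-15, -17) = -15
P (Jamal): min(-12, -15) = -15
k (Jamal): min(19, 10, 8, 4) = 4
m (Jamal): min(-14, 1) = -14
c (Eve): max(4, -14) = 4
n (Jamal): min(3, 0) = 0
p (Jamal): min(-7, 11) = -7
q (Jamal): min(-17, -18, -7) = -18
d (Eve): max(0, -7, -18) = 0
r (Jamal): min(-8, 2) = -8
s (Jamal): min(-4, 3, -16) = -16
t (Jamal): min(-11, -15) = -15
u (Jamal): min(-6, -17) = -17
e (Eve): max(-8, -16, -15, -17) = -8
Q (Jamal): min(4, 0, -8) = -8
Eve prefers the higher value; P=-15, Q=-8. Q is better since -8 > -15.

Q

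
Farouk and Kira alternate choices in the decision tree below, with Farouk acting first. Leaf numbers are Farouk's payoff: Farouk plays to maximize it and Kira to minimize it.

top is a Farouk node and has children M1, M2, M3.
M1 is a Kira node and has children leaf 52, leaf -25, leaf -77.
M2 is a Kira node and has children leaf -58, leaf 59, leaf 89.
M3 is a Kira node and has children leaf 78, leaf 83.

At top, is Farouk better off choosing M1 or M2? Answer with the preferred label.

M2

M1 (Kira): min(52, -25, -77) = -77
M2 (Kira): min(-58, 59, 89) = -58
Farouk prefers the higher value; M1=-77, M2=-58. M2 is better since -58 > -77.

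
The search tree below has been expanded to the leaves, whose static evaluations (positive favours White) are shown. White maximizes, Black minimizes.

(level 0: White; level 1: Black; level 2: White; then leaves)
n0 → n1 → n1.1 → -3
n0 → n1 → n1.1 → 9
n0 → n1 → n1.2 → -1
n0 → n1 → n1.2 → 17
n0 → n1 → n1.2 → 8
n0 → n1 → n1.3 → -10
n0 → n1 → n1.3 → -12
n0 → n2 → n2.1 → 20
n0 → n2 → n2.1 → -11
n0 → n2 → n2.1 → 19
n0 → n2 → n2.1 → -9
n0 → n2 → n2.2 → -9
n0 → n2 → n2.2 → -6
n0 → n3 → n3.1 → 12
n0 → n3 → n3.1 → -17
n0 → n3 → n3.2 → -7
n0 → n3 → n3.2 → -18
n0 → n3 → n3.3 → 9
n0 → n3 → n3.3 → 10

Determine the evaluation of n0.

-6

n1.1 (White): max(-3, 9) = 9
n1.2 (White): max(-1, 17, 8) = 17
n1.3 (White): max(-10, -12) = -10
n1 (Black): min(9, 17, -10) = -10
n2.1 (White): max(20, -11, 19, -9) = 20
n2.2 (White): max(-9, -6) = -6
n2 (Black): min(20, -6) = -6
n3.1 (White): max(12, -17) = 12
n3.2 (White): max(-7, -18) = -7
n3.3 (White): max(9, 10) = 10
n3 (Black): min(12, -7, 10) = -7
n0 (White): max(-10, -6, -7) = -6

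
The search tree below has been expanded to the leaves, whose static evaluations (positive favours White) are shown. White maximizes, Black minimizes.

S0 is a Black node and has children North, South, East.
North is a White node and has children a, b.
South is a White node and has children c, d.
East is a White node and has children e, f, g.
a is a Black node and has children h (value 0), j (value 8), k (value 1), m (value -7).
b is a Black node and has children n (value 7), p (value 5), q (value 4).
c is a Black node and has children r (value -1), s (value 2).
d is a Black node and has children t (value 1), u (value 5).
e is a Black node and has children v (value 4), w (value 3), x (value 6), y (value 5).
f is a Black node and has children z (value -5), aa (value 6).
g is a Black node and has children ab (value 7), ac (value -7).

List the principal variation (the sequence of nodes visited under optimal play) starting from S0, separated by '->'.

S0 -> South -> d -> t

a (Black): min(0, 8, 1, -7) = -7
b (Black): min(7, 5, 4) = 4
North (White): max(-7, 4) = 4
c (Black): min(-1, 2) = -1
d (Black): min(1, 5) = 1
South (White): max(-1, 1) = 1
e (Black): min(4, 3, 6, 5) = 3
f (Black): min(-5, 6) = -5
g (Black): min(7, -7) = -7
East (White): max(3, -5, -7) = 3
S0 (Black): min(4, 1, 3) = 1
At S0, Black picks South (lowest: 1).
At South, White picks d (highest: 1).
At d, Black picks t (lowest: 1).
Terminal value 1.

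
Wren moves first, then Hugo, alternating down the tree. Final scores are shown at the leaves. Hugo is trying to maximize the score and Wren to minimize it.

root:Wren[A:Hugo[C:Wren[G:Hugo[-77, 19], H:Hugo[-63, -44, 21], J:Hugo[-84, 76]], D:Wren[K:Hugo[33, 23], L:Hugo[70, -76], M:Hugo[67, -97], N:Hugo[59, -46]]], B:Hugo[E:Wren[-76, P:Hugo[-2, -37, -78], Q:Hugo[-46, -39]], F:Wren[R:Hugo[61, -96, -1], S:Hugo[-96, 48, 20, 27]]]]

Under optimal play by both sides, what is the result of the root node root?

G (Hugo): max(-77, 19) = 19
H (Hugo): max(-63, -44, 21) = 21
J (Hugo): max(-84, 76) = 76
C (Wren): min(19, 21, 76) = 19
K (Hugo): max(33, 23) = 33
L (Hugo): max(70, -76) = 70
M (Hugo): max(67, -97) = 67
N (Hugo): max(59, -46) = 59
D (Wren): min(33, 70, 67, 59) = 33
A (Hugo): max(19, 33) = 33
P (Hugo): max(-2, -37, -78) = -2
Q (Hugo): max(-46, -39) = -39
E (Wren): min(-76, -2, -39) = -76
R (Hugo): max(61, -96, -1) = 61
S (Hugo): max(-96, 48, 20, 27) = 48
F (Wren): min(61, 48) = 48
B (Hugo): max(-76, 48) = 48
root (Wren): min(33, 48) = 33

33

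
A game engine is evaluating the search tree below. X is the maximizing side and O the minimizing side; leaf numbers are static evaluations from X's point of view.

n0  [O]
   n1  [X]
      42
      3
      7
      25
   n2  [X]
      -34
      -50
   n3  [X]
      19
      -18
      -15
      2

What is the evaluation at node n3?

n3 (X): max(19, -18, -15, 2) = 19

19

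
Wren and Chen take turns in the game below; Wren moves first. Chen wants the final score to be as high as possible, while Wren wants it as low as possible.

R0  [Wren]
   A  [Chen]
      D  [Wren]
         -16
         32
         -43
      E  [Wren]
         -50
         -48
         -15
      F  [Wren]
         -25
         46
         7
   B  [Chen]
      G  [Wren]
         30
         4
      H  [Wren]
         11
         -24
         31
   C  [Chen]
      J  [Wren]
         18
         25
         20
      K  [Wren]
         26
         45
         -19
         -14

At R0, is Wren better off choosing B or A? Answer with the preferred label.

G (Wren): min(30, 4) = 4
H (Wren): min(11, -24, 31) = -24
B (Chen): max(4, -24) = 4
D (Wren): min(-16, 32, -43) = -43
E (Wren): min(-50, -48, -15) = -50
F (Wren): min(-25, 46, 7) = -25
A (Chen): max(-43, -50, -25) = -25
Wren prefers the lower value; B=4, A=-25. A is better since -25 < 4.

A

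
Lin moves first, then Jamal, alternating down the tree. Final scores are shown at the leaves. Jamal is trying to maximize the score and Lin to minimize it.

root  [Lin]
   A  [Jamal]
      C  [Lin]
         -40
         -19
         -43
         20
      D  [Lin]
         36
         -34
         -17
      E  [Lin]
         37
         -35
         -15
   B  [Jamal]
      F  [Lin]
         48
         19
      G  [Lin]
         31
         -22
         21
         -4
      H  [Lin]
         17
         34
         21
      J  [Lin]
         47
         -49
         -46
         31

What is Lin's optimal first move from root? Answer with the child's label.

C (Lin): min(-40, -19, -43, 20) = -43
D (Lin): min(36, -34, -17) = -34
E (Lin): min(37, -35, -15) = -35
A (Jamal): max(-43, -34, -35) = -34
F (Lin): min(48, 19) = 19
G (Lin): min(31, -22, 21, -4) = -22
H (Lin): min(17, 34, 21) = 17
J (Lin): min(47, -49, -46, 31) = -49
B (Jamal): max(19, -22, 17, -49) = 19
root (Lin): min(-34, 19) = -34
Lin at root wants the lowest of {A=-34, B=19}, so chooses A.

A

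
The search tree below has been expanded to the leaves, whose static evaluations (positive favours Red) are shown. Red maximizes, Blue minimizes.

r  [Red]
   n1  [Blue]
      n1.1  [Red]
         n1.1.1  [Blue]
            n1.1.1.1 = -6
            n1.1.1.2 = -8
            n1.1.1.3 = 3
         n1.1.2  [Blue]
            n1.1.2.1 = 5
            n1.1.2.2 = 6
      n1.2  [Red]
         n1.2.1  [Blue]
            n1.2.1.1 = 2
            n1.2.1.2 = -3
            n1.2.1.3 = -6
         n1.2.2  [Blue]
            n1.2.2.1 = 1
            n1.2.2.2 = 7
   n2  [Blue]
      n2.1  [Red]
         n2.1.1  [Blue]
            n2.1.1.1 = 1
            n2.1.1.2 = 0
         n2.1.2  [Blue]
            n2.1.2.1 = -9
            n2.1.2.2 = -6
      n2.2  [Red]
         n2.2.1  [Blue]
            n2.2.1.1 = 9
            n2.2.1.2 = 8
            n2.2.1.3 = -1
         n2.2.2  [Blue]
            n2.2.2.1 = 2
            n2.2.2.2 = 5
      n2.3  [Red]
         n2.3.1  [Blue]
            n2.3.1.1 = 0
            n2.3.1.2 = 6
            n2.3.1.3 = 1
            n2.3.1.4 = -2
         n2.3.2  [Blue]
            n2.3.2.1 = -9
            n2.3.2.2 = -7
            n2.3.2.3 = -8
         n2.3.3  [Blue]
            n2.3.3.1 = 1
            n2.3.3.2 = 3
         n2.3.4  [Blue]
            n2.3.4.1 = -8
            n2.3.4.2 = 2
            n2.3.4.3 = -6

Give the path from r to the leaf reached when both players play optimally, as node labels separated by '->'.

r -> n1 -> n1.2 -> n1.2.2 -> n1.2.2.1

n1.1.1 (Blue): min(-6, -8, 3) = -8
n1.1.2 (Blue): min(5, 6) = 5
n1.1 (Red): max(-8, 5) = 5
n1.2.1 (Blue): min(2, -3, -6) = -6
n1.2.2 (Blue): min(1, 7) = 1
n1.2 (Red): max(-6, 1) = 1
n1 (Blue): min(5, 1) = 1
n2.1.1 (Blue): min(1, 0) = 0
n2.1.2 (Blue): min(-9, -6) = -9
n2.1 (Red): max(0, -9) = 0
n2.2.1 (Blue): min(9, 8, -1) = -1
n2.2.2 (Blue): min(2, 5) = 2
n2.2 (Red): max(-1, 2) = 2
n2.3.1 (Blue): min(0, 6, 1, -2) = -2
n2.3.2 (Blue): min(-9, -7, -8) = -9
n2.3.3 (Blue): min(1, 3) = 1
n2.3.4 (Blue): min(-8, 2, -6) = -8
n2.3 (Red): max(-2, -9, 1, -8) = 1
n2 (Blue): min(0, 2, 1) = 0
r (Red): max(1, 0) = 1
At r, Red picks n1 (highest: 1).
At n1, Blue picks n1.2 (lowest: 1).
At n1.2, Red picks n1.2.2 (highest: 1).
At n1.2.2, Blue picks n1.2.2.1 (lowest: 1).
Terminal value 1.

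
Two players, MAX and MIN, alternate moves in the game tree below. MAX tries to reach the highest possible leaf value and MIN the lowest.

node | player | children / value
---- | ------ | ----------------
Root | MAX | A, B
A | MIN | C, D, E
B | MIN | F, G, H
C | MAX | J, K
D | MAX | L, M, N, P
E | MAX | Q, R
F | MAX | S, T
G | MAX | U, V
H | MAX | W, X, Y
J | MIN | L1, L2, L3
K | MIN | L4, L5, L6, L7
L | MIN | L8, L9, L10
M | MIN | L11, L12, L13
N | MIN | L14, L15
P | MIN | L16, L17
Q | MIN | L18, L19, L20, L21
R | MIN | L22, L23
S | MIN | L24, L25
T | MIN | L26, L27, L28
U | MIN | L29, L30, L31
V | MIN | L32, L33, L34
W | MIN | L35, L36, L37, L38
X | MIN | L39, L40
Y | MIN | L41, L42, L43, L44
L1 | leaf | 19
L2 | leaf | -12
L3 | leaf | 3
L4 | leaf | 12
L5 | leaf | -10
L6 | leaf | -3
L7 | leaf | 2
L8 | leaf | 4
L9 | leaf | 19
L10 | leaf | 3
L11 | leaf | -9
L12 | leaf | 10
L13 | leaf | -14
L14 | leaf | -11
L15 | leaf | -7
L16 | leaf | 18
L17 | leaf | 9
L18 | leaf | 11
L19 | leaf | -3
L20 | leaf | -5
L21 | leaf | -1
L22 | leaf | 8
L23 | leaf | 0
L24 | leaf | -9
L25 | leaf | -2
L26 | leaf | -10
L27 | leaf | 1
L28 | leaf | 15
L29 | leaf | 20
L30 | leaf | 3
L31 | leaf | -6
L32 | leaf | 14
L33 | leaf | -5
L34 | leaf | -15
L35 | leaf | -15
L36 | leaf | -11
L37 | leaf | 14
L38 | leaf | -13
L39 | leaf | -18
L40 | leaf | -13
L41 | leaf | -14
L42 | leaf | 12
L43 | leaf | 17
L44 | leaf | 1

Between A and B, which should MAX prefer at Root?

A

J (MIN): min(19, -12, 3) = -12
K (MIN): min(12, -10, -3, 2) = -10
C (MAX): max(-12, -10) = -10
L (MIN): min(4, 19, 3) = 3
M (MIN): min(-9, 10, -14) = -14
N (MIN): min(-11, -7) = -11
P (MIN): min(18, 9) = 9
D (MAX): max(3, -14, -11, 9) = 9
Q (MIN): min(11, -3, -5, -1) = -5
R (MIN): min(8, 0) = 0
E (MAX): max(-5, 0) = 0
A (MIN): min(-10, 9, 0) = -10
S (MIN): min(-9, -2) = -9
T (MIN): min(-10, 1, 15) = -10
F (MAX): max(-9, -10) = -9
U (MIN): min(20, 3, -6) = -6
V (MIN): min(14, -5, -15) = -15
G (MAX): max(-6, -15) = -6
W (MIN): min(-15, -11, 14, -13) = -15
X (MIN): min(-18, -13) = -18
Y (MIN): min(-14, 12, 17, 1) = -14
H (MAX): max(-15, -18, -14) = -14
B (MIN): min(-9, -6, -14) = -14
MAX prefers the higher value; A=-10, B=-14. A is better since -10 > -14.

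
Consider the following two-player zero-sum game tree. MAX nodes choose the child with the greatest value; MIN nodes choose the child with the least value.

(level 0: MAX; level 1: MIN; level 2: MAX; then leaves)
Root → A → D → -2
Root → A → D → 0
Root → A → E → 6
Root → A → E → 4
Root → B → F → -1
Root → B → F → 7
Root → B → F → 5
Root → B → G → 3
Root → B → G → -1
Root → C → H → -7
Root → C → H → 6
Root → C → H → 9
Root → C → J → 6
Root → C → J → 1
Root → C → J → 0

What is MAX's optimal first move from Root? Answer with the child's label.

D (MAX): max(-2, 0) = 0
E (MAX): max(6, 4) = 6
A (MIN): min(0, 6) = 0
F (MAX): max(-1, 7, 5) = 7
G (MAX): max(3, -1) = 3
B (MIN): min(7, 3) = 3
H (MAX): max(-7, 6, 9) = 9
J (MAX): max(6, 1, 0) = 6
C (MIN): min(9, 6) = 6
Root (MAX): max(0, 3, 6) = 6
MAX at Root wants the highest of {A=0, B=3, C=6}, so chooses C.

C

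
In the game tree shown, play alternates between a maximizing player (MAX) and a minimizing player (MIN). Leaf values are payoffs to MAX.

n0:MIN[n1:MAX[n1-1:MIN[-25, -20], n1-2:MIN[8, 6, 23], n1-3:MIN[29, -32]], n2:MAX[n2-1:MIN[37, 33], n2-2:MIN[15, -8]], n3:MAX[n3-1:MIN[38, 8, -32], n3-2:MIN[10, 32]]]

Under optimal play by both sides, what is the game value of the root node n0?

6

n1-1 (MIN): min(-25, -20) = -25
n1-2 (MIN): min(8, 6, 23) = 6
n1-3 (MIN): min(29, -32) = -32
n1 (MAX): max(-25, 6, -32) = 6
n2-1 (MIN): min(37, 33) = 33
n2-2 (MIN): min(15, -8) = -8
n2 (MAX): max(33, -8) = 33
n3-1 (MIN): min(38, 8, -32) = -32
n3-2 (MIN): min(10, 32) = 10
n3 (MAX): max(-32, 10) = 10
n0 (MIN): min(6, 33, 10) = 6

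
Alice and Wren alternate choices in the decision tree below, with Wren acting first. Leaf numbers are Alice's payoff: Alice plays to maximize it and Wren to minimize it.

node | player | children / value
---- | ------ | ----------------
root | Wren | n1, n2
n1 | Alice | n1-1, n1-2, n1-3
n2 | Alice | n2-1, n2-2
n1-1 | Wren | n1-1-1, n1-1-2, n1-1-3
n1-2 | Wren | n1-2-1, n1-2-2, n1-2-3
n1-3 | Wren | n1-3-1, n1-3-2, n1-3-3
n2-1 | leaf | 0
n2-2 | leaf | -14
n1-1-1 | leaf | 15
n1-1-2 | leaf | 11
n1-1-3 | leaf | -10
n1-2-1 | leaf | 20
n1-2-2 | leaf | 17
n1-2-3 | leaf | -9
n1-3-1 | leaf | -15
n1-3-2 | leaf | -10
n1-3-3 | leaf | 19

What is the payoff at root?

-9

n1-1 (Wren): min(15, 11, -10) = -10
n1-2 (Wren): min(20, 17, -9) = -9
n1-3 (Wren): min(-15, -10, 19) = -15
n1 (Alice): max(-10, -9, -15) = -9
n2 (Alice): max(0, -14) = 0
root (Wren): min(-9, 0) = -9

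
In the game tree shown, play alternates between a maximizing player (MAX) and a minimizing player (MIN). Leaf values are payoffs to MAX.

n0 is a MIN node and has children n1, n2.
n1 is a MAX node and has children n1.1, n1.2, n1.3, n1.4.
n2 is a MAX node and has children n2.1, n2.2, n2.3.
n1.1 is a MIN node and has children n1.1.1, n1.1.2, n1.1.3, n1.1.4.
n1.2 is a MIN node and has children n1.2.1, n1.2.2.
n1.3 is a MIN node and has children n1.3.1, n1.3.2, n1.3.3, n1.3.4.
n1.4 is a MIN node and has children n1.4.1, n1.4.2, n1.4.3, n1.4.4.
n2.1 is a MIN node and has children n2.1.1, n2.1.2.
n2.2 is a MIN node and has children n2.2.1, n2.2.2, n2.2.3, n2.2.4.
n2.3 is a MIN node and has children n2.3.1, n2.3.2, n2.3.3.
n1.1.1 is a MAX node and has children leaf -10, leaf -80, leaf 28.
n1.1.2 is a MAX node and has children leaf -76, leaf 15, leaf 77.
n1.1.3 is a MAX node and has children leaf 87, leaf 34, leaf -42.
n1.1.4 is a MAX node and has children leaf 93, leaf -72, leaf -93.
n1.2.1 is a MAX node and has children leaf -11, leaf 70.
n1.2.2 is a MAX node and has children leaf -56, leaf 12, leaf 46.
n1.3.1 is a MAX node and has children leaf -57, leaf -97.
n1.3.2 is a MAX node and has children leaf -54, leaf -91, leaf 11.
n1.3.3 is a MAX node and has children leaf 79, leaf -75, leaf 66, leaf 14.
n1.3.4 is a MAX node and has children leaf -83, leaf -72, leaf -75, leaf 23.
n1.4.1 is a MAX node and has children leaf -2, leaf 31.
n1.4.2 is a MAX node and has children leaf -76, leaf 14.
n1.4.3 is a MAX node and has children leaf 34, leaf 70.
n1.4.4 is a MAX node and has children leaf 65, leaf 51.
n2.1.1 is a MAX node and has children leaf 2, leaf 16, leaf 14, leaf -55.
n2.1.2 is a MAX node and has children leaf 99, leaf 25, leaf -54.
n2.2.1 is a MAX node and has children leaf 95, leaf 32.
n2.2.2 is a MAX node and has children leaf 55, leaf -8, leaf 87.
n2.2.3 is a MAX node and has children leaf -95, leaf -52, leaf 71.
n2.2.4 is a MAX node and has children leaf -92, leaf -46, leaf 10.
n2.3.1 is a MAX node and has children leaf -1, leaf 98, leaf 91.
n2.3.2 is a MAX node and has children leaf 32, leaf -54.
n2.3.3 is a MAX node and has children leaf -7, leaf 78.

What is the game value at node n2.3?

32

n2.3.1 (MAX): max(-1, 98, 91) = 98
n2.3.2 (MAX): max(32, -54) = 32
n2.3.3 (MAX): max(-7, 78) = 78
n2.3 (MIN): min(98, 32, 78) = 32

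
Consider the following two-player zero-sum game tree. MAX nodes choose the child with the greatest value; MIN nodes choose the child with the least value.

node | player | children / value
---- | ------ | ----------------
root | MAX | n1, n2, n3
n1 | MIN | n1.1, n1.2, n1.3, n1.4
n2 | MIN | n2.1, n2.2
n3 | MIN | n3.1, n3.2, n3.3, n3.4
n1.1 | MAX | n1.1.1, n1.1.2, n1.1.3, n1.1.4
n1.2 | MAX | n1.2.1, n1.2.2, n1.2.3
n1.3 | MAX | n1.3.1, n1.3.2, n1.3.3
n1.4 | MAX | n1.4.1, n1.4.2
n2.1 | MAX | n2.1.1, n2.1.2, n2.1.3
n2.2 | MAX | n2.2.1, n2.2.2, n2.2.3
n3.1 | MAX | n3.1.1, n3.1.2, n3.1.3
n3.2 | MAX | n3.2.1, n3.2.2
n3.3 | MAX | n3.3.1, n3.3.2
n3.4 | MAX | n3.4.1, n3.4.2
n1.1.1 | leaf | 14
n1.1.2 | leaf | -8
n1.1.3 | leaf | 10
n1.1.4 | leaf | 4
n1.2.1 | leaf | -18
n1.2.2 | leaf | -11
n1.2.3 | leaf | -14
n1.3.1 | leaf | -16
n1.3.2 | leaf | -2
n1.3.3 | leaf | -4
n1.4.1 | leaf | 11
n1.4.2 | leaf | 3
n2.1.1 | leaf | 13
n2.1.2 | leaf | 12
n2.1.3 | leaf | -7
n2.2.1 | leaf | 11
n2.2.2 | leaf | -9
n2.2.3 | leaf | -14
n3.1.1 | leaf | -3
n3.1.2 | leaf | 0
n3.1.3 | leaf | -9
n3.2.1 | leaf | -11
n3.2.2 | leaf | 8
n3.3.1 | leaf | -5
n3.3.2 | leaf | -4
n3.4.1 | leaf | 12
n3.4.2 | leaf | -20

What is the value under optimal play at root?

11

n1.1 (MAX): max(14, -8, 10, 4) = 14
n1.2 (MAX): max(-18, -11, -14) = -11
n1.3 (MAX): max(-16, -2, -4) = -2
n1.4 (MAX): max(11, 3) = 11
n1 (MIN): min(14, -11, -2, 11) = -11
n2.1 (MAX): max(13, 12, -7) = 13
n2.2 (MAX): max(11, -9, -14) = 11
n2 (MIN): min(13, 11) = 11
n3.1 (MAX): max(-3, 0, -9) = 0
n3.2 (MAX): max(-11, 8) = 8
n3.3 (MAX): max(-5, -4) = -4
n3.4 (MAX): max(12, -20) = 12
n3 (MIN): min(0, 8, -4, 12) = -4
root (MAX): max(-11, 11, -4) = 11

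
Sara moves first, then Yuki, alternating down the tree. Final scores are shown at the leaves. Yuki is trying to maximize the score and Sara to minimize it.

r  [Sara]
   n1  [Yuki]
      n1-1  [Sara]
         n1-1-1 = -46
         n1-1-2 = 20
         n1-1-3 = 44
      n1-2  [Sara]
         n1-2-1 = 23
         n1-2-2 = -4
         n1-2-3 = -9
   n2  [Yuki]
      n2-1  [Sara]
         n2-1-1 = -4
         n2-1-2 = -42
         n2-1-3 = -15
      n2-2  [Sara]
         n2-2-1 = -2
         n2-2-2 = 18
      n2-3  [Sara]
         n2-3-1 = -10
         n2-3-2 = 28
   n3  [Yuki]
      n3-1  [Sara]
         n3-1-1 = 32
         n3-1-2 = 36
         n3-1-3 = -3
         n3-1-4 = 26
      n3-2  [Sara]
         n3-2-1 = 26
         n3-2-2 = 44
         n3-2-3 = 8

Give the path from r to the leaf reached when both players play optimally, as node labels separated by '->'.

n1-1 (Sara): min(-46, 20, 44) = -46
n1-2 (Sara): min(23, -4, -9) = -9
n1 (Yuki): max(-46, -9) = -9
n2-1 (Sara): min(-4, -42, -15) = -42
n2-2 (Sara): min(-2, 18) = -2
n2-3 (Sara): min(-10, 28) = -10
n2 (Yuki): max(-42, -2, -10) = -2
n3-1 (Sara): min(32, 36, -3, 26) = -3
n3-2 (Sara): min(26, 44, 8) = 8
n3 (Yuki): max(-3, 8) = 8
r (Sara): min(-9, -2, 8) = -9
At r, Sara picks n1 (lowest: -9).
At n1, Yuki picks n1-2 (highest: -9).
At n1-2, Sara picks n1-2-3 (lowest: -9).
Terminal value -9.

r -> n1 -> n1-2 -> n1-2-3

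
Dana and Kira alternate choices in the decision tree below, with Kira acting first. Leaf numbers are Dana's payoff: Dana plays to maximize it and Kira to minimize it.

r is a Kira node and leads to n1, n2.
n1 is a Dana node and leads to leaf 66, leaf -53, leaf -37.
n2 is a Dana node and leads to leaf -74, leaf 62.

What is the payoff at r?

62

n1 (Dana): max(66, -53, -37) = 66
n2 (Dana): max(-74, 62) = 62
r (Kira): min(66, 62) = 62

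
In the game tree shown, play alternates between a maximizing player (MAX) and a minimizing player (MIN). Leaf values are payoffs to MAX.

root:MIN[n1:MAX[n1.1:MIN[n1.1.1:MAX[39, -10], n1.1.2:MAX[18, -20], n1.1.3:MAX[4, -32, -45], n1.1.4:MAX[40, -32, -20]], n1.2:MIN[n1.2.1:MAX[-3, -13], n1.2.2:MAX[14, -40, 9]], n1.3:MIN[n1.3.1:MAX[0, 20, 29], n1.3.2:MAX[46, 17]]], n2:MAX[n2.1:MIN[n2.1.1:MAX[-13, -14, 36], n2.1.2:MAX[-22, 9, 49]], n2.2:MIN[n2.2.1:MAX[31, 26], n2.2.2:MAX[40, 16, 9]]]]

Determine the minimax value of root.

n1.1.1 (MAX): max(39, -10) = 39
n1.1.2 (MAX): max(18, -20) = 18
n1.1.3 (MAX): max(4, -32, -45) = 4
n1.1.4 (MAX): max(40, -32, -20) = 40
n1.1 (MIN): min(39, 18, 4, 40) = 4
n1.2.1 (MAX): max(-3, -13) = -3
n1.2.2 (MAX): max(14, -40, 9) = 14
n1.2 (MIN): min(-3, 14) = -3
n1.3.1 (MAX): max(0, 20, 29) = 29
n1.3.2 (MAX): max(46, 17) = 46
n1.3 (MIN): min(29, 46) = 29
n1 (MAX): max(4, -3, 29) = 29
n2.1.1 (MAX): max(-13, -14, 36) = 36
n2.1.2 (MAX): max(-22, 9, 49) = 49
n2.1 (MIN): min(36, 49) = 36
n2.2.1 (MAX): max(31, 26) = 31
n2.2.2 (MAX): max(40, 16, 9) = 40
n2.2 (MIN): min(31, 40) = 31
n2 (MAX): max(36, 31) = 36
root (MIN): min(29, 36) = 29

29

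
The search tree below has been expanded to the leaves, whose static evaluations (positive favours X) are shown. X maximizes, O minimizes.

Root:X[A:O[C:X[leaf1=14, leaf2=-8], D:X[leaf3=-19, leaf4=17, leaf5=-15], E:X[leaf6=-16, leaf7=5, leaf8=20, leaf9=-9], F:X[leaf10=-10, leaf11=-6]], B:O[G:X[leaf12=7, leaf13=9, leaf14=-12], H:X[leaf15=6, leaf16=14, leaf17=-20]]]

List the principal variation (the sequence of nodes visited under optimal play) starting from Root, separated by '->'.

Root -> B -> G -> leaf13

C (X): max(14, -8) = 14
D (X): max(-19, 17, -15) = 17
E (X): max(-16, 5, 20, -9) = 20
F (X): max(-10, -6) = -6
A (O): min(14, 17, 20, -6) = -6
G (X): max(7, 9, -12) = 9
H (X): max(6, 14, -20) = 14
B (O): min(9, 14) = 9
Root (X): max(-6, 9) = 9
At Root, X picks B (highest: 9).
At B, O picks G (lowest: 9).
At G, X picks leaf13 (highest: 9).
Terminal value 9.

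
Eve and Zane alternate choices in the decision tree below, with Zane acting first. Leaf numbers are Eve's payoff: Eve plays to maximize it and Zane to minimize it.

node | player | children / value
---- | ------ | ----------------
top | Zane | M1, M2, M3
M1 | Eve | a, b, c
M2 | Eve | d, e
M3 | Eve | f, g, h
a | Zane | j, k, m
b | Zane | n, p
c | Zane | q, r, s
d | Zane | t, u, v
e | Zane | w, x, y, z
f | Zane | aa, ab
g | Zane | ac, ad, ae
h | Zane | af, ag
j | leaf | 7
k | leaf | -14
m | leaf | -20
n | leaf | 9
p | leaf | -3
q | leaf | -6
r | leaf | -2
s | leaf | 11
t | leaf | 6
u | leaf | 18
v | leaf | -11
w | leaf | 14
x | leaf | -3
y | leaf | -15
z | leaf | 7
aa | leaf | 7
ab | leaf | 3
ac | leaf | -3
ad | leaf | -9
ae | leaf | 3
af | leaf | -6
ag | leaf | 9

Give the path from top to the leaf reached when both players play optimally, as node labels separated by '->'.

top -> M2 -> d -> v

a (Zane): min(7, -14, -20) = -20
b (Zane): min(9, -3) = -3
c (Zane): min(-6, -2, 11) = -6
M1 (Eve): max(-20, -3, -6) = -3
d (Zane): min(6, 18, -11) = -11
e (Zane): min(14, -3, -15, 7) = -15
M2 (Eve): max(-11, -15) = -11
f (Zane): min(7, 3) = 3
g (Zane): min(-3, -9, 3) = -9
h (Zane): min(-6, 9) = -6
M3 (Eve): max(3, -9, -6) = 3
top (Zane): min(-3, -11, 3) = -11
At top, Zane picks M2 (lowest: -11).
At M2, Eve picks d (highest: -11).
At d, Zane picks v (lowest: -11).
Terminal value -11.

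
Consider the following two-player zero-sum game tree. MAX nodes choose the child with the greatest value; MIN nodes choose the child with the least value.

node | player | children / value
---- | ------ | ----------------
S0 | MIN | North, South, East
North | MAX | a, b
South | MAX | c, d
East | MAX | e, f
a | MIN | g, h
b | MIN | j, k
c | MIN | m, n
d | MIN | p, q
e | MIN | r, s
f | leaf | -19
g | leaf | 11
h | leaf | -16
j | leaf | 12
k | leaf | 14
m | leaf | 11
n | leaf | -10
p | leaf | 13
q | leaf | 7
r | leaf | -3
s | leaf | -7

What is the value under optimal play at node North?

12

a (MIN): min(11, -16) = -16
b (MIN): min(12, 14) = 12
North (MAX): max(-16, 12) = 12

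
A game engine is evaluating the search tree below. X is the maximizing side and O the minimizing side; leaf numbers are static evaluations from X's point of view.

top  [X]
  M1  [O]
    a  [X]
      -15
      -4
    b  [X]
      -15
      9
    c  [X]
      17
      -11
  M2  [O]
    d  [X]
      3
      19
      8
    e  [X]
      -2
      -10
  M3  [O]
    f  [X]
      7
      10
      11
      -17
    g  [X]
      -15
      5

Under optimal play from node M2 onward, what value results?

-2

d (X): max(3, 19, 8) = 19
e (X): max(-2, -10) = -2
M2 (O): min(19, -2) = -2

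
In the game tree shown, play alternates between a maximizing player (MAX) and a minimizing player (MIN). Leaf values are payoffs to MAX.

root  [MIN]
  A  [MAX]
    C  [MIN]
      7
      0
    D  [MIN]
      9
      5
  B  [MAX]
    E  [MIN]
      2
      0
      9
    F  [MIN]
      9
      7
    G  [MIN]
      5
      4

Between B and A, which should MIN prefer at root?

A

E (MIN): min(2, 0, 9) = 0
F (MIN): min(9, 7) = 7
G (MIN): min(5, 4) = 4
B (MAX): max(0, 7, 4) = 7
C (MIN): min(7, 0) = 0
D (MIN): min(9, 5) = 5
A (MAX): max(0, 5) = 5
MIN prefers the lower value; B=7, A=5. A is better since 5 < 7.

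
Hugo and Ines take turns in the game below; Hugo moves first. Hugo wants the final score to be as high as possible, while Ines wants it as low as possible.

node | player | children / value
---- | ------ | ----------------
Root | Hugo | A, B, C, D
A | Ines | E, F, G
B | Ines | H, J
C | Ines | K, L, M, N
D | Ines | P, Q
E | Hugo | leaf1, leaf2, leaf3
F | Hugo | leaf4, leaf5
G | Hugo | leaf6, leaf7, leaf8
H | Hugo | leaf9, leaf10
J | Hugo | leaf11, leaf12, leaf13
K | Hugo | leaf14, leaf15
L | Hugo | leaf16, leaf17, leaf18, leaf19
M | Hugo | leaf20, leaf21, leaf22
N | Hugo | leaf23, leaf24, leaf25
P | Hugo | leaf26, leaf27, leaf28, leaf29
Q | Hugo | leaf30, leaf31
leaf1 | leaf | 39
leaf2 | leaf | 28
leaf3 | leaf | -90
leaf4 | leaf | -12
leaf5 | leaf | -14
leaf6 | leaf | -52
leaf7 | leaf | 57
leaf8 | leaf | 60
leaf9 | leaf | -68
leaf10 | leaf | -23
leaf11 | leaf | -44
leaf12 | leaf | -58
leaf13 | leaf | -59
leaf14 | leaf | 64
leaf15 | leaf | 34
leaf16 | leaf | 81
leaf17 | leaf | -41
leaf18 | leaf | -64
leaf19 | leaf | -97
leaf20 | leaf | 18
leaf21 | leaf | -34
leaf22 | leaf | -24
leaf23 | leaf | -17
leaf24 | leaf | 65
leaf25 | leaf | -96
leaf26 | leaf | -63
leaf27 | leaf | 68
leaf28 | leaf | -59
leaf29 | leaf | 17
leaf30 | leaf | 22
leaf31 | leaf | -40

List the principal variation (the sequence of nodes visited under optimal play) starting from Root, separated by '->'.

Root -> D -> Q -> leaf30

E (Hugo): max(39, 28, -90) = 39
F (Hugo): max(-12, -14) = -12
G (Hugo): max(-52, 57, 60) = 60
A (Ines): min(39, -12, 60) = -12
H (Hugo): max(-68, -23) = -23
J (Hugo): max(-44, -58, -59) = -44
B (Ines): min(-23, -44) = -44
K (Hugo): max(64, 34) = 64
L (Hugo): max(81, -41, -64, -97) = 81
M (Hugo): max(18, -34, -24) = 18
N (Hugo): max(-17, 65, -96) = 65
C (Ines): min(64, 81, 18, 65) = 18
P (Hugo): max(-63, 68, -59, 17) = 68
Q (Hugo): max(22, -40) = 22
D (Ines): min(68, 22) = 22
Root (Hugo): max(-12, -44, 18, 22) = 22
At Root, Hugo picks D (highest: 22).
At D, Ines picks Q (lowest: 22).
At Q, Hugo picks leaf30 (highest: 22).
Terminal value 22.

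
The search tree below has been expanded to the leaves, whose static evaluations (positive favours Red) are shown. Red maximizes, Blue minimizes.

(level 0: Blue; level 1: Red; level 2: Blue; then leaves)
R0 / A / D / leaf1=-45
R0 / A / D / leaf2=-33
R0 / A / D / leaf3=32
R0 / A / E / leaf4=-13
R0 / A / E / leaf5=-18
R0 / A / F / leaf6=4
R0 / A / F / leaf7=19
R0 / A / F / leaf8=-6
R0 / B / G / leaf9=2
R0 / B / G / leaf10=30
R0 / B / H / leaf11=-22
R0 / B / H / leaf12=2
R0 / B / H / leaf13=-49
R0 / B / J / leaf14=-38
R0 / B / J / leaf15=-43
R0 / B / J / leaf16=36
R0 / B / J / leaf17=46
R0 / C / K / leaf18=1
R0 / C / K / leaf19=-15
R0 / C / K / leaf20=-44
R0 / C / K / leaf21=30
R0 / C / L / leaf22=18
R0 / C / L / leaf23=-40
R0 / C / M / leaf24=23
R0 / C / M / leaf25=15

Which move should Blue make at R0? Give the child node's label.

D (Blue): min(-45, -33, 32) = -45
E (Blue): min(-13, -18) = -18
F (Blue): min(4, 19, -6) = -6
A (Red): max(-45, -18, -6) = -6
G (Blue): min(2, 30) = 2
H (Blue): min(-22, 2, -49) = -49
J (Blue): min(-38, -43, 36, 46) = -43
B (Red): max(2, -49, -43) = 2
K (Blue): min(1, -15, -44, 30) = -44
L (Blue): min(18, -40) = -40
M (Blue): min(23, 15) = 15
C (Red): max(-44, -40, 15) = 15
R0 (Blue): min(-6, 2, 15) = -6
Blue at R0 wants the lowest of {A=-6, B=2, C=15}, so chooses A.

A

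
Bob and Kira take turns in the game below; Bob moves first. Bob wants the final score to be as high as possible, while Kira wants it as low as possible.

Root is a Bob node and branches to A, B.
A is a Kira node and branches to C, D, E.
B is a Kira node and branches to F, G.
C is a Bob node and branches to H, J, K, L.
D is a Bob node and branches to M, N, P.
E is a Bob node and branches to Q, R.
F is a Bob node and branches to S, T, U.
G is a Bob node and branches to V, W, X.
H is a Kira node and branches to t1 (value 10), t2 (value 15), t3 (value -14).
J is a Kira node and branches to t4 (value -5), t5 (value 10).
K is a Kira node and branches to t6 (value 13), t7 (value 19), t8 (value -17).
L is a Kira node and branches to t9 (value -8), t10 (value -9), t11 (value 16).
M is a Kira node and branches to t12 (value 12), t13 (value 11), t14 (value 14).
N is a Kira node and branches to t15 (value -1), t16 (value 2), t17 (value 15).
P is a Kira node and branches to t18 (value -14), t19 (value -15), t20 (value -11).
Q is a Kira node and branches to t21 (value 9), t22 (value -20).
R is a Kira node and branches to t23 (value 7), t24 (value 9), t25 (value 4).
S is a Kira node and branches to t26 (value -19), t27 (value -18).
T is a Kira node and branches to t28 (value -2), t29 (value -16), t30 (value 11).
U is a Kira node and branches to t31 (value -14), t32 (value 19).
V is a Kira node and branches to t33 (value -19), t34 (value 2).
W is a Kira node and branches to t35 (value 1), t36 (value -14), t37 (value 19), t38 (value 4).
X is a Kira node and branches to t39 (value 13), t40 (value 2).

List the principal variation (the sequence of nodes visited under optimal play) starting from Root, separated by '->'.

H (Kira): min(10, 15, -14) = -14
J (Kira): min(-5, 10) = -5
K (Kira): min(13, 19, -17) = -17
L (Kira): min(-8, -9, 16) = -9
C (Bob): max(-14, -5, -17, -9) = -5
M (Kira): min(12, 11, 14) = 11
N (Kira): min(-1, 2, 15) = -1
P (Kira): min(-14, -15, -11) = -15
D (Bob): max(11, -1, -15) = 11
Q (Kira): min(9, -20) = -20
R (Kira): min(7, 9, 4) = 4
E (Bob): max(-20, 4) = 4
A (Kira): min(-5, 11, 4) = -5
S (Kira): min(-19, -18) = -19
T (Kira): min(-2, -16, 11) = -16
U (Kira): min(-14, 19) = -14
F (Bob): max(-19, -16, -14) = -14
V (Kira): min(-19, 2) = -19
W (Kira): min(1, -14, 19, 4) = -14
X (Kira): min(13, 2) = 2
G (Bob): max(-19, -14, 2) = 2
B (Kira): min(-14, 2) = -14
Root (Bob): max(-5, -14) = -5
At Root, Bob picks A (highest: -5).
At A, Kira picks C (lowest: -5).
At C, Bob picks J (highest: -5).
At J, Kira picks t4 (lowest: -5).
Terminal value -5.

Root -> A -> C -> J -> t4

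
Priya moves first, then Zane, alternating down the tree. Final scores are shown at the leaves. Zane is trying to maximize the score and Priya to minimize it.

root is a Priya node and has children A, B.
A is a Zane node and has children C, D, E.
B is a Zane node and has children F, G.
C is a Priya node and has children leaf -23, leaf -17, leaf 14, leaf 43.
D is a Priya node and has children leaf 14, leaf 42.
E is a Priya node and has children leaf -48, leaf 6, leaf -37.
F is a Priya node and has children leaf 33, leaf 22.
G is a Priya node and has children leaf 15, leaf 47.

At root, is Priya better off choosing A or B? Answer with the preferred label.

C (Priya): min(-23, -17, 14, 43) = -23
D (Priya): min(14, 42) = 14
E (Priya): min(-48, 6, -37) = -48
A (Zane): max(-23, 14, -48) = 14
F (Priya): min(33, 22) = 22
G (Priya): min(15, 47) = 15
B (Zane): max(22, 15) = 22
Priya prefers the lower value; A=14, B=22. A is better since 14 < 22.

A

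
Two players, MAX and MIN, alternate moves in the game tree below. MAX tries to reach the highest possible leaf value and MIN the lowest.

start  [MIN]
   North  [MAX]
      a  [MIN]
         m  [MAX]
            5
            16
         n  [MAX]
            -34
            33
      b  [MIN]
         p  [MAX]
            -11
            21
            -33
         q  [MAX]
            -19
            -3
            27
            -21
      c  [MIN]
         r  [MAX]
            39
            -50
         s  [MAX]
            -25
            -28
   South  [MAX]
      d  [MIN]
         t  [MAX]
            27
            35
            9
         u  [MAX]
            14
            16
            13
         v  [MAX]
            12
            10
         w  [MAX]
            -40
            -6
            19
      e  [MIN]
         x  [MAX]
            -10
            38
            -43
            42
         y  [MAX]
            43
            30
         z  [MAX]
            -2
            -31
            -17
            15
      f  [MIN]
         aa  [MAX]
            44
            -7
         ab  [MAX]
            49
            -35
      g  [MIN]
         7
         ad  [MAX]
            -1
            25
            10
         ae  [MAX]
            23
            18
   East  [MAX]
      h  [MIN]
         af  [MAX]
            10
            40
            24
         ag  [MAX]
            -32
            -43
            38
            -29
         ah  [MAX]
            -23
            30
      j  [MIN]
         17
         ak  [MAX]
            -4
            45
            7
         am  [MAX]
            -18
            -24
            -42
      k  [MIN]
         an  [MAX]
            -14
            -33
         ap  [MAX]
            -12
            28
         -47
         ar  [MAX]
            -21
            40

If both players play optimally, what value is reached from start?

21

m (MAX): max(5, 16) = 16
n (MAX): max(-34, 33) = 33
a (MIN): min(16, 33) = 16
p (MAX): max(-11, 21, -33) = 21
q (MAX): max(-19, -3, 27, -21) = 27
b (MIN): min(21, 27) = 21
r (MAX): max(39, -50) = 39
s (MAX): max(-25, -28) = -25
c (MIN): min(39, -25) = -25
North (MAX): max(16, 21, -25) = 21
t (MAX): max(27, 35, 9) = 35
u (MAX): max(14, 16, 13) = 16
v (MAX): max(12, 10) = 12
w (MAX): max(-40, -6, 19) = 19
d (MIN): min(35, 16, 12, 19) = 12
x (MAX): max(-10, 38, -43, 42) = 42
y (MAX): max(43, 30) = 43
z (MAX): max(-2, -31, -17, 15) = 15
e (MIN): min(42, 43, 15) = 15
aa (MAX): max(44, -7) = 44
ab (MAX): max(49, -35) = 49
f (MIN): min(44, 49) = 44
ad (MAX): max(-1, 25, 10) = 25
ae (MAX): max(23, 18) = 23
g (MIN): min(7, 25, 23) = 7
South (MAX): max(12, 15, 44, 7) = 44
af (MAX): max(10, 40, 24) = 40
ag (MAX): max(-32, -43, 38, -29) = 38
ah (MAX): max(-23, 30) = 30
h (MIN): min(40, 38, 30) = 30
ak (MAX): max(-4, 45, 7) = 45
am (MAX): max(-18, -24, -42) = -18
j (MIN): min(17, 45, -18) = -18
an (MAX): max(-14, -33) = -14
ap (MAX): max(-12, 28) = 28
ar (MAX): max(-21, 40) = 40
k (MIN): min(-14, 28, -47, 40) = -47
East (MAX): max(30, -18, -47) = 30
start (MIN): min(21, 44, 30) = 21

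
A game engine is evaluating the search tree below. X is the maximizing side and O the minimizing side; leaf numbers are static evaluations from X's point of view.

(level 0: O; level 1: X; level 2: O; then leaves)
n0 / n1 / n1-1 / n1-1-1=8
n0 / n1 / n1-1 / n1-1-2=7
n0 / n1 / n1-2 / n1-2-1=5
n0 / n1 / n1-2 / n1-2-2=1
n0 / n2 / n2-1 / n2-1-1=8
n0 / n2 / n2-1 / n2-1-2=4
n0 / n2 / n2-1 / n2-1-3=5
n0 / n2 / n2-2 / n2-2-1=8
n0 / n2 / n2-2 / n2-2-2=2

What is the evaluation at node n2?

4

n2-1 (O): min(8, 4, 5) = 4
n2-2 (O): min(8, 2) = 2
n2 (X): max(4, 2) = 4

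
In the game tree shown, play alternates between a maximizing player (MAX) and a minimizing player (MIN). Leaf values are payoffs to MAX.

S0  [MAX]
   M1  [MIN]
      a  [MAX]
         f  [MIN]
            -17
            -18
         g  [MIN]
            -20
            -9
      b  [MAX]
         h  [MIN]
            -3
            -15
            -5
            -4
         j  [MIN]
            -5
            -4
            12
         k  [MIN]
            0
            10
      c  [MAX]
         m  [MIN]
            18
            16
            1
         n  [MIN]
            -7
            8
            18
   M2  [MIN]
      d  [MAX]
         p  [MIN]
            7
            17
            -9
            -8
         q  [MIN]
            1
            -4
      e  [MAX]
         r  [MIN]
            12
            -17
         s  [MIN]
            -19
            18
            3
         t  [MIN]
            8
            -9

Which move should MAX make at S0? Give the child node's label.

M2

f (MIN): min(-17, -18) = -18
g (MIN): min(-20, -9) = -20
a (MAX): max(-18, -20) = -18
h (MIN): min(-3, -15, -5, -4) = -15
j (MIN): min(-5, -4, 12) = -5
k (MIN): min(0, 10) = 0
b (MAX): max(-15, -5, 0) = 0
m (MIN): min(18, 16, 1) = 1
n (MIN): min(-7, 8, 18) = -7
c (MAX): max(1, -7) = 1
M1 (MIN): min(-18, 0, 1) = -18
p (MIN): min(7, 17, -9, -8) = -9
q (MIN): min(1, -4) = -4
d (MAX): max(-9, -4) = -4
r (MIN): min(12, -17) = -17
s (MIN): min(-19, 18, 3) = -19
t (MIN): min(8, -9) = -9
e (MAX): max(-17, -19, -9) = -9
M2 (MIN): min(-4, -9) = -9
S0 (MAX): max(-18, -9) = -9
MAX at S0 wants the highest of {M1=-18, M2=-9}, so chooses M2.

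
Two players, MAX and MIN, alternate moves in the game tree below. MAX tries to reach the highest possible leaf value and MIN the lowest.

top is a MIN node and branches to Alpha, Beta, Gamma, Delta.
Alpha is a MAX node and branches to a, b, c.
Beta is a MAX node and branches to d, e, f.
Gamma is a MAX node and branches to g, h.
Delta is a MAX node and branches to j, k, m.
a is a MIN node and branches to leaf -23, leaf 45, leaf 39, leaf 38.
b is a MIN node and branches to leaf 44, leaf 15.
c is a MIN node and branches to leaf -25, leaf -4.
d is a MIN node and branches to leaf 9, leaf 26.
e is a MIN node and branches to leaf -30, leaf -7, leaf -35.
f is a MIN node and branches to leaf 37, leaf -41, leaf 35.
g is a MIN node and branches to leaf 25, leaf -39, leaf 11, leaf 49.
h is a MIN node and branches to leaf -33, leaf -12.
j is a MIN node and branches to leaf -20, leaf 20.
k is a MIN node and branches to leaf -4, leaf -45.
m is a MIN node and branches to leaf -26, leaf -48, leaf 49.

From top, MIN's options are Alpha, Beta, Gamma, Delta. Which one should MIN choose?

a (MIN): min(-23, 45, 39, 38) = -23
b (MIN): min(44, 15) = 15
c (MIN): min(-25, -4) = -25
Alpha (MAX): max(-23, 15, -25) = 15
d (MIN): min(9, 26) = 9
e (MIN): min(-30, -7, -35) = -35
f (MIN): min(37, -41, 35) = -41
Beta (MAX): max(9, -35, -41) = 9
g (MIN): min(25, -39, 11, 49) = -39
h (MIN): min(-33, -12) = -33
Gamma (MAX): max(-39, -33) = -33
j (MIN): min(-20, 20) = -20
k (MIN): min(-4, -45) = -45
m (MIN): min(-26, -48, 49) = -48
Delta (MAX): max(-20, -45, -48) = -20
top (MIN): min(15, 9, -33, -20) = -33
MIN at top wants the lowest of {Alpha=15, Beta=9, Gamma=-33, Delta=-20}, so chooses Gamma.

Gamma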